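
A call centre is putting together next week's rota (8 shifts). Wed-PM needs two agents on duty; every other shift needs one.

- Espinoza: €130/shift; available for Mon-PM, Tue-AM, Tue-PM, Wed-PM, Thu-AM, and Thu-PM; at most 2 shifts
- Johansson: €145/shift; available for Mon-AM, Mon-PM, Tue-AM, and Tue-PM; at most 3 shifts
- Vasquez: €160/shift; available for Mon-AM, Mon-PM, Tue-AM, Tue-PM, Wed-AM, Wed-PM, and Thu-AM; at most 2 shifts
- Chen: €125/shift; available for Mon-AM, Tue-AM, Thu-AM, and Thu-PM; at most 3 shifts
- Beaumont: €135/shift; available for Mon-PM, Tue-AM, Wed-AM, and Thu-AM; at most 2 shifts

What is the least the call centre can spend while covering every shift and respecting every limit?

Wed-PM can only be covered by Espinoza and Vasquez, so that assignment is forced.
Picking the cheapest available agent for each shift independently would cost €1185, but that ignores the shift limits.
An optimal schedule: Mon-AM→Chen, Mon-PM→Beaumont, Tue-AM→Johansson, Tue-PM→Espinoza, Wed-AM→Beaumont, Wed-PM→Espinoza+Vasquez, Thu-AM→Chen, Thu-PM→Chen.
Total: 125 + 135 + 145 + 130 + 135 + 130 + 160 + 125 + 125 = €1210.

€1210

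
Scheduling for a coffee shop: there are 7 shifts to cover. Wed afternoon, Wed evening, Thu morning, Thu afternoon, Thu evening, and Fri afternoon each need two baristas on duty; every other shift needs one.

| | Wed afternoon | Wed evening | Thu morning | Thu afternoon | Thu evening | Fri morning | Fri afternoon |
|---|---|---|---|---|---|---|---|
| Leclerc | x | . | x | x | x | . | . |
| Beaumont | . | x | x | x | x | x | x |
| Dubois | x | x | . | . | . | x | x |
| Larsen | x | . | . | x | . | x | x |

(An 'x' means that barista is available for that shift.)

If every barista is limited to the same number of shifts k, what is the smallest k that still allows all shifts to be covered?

With 4 baristas and 13 worker-slots to fill, someone must work at least ⌈13/4⌉ = 4 shifts, so k ≥ 4.
k = 4 works: Wed afternoon→Leclerc+Dubois, Wed evening→Beaumont+Dubois, Thu morning→Leclerc+Beaumont, Thu afternoon→Leclerc+Beaumont, Thu evening→Leclerc+Beaumont, Fri morning→Dubois, Fri afternoon→Dubois+Larsen.
Loads: Leclerc 4, Beaumont 4, Dubois 4, Larsen 1 — all ≤ 4.

4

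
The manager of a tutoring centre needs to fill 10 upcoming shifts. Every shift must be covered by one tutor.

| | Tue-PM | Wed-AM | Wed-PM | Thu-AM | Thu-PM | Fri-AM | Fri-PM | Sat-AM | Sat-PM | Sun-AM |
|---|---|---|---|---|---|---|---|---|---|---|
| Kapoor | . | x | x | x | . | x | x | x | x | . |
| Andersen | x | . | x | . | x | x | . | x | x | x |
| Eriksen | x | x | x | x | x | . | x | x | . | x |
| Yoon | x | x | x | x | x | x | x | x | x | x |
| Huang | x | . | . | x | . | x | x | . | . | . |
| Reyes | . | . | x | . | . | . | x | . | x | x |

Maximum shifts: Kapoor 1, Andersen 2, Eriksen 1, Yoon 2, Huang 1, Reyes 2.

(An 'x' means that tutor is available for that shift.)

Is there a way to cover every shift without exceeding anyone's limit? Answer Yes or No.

Total capacity is 1+2+1+2+1+2 = 9 but 10 worker-slots are needed — infeasible.

No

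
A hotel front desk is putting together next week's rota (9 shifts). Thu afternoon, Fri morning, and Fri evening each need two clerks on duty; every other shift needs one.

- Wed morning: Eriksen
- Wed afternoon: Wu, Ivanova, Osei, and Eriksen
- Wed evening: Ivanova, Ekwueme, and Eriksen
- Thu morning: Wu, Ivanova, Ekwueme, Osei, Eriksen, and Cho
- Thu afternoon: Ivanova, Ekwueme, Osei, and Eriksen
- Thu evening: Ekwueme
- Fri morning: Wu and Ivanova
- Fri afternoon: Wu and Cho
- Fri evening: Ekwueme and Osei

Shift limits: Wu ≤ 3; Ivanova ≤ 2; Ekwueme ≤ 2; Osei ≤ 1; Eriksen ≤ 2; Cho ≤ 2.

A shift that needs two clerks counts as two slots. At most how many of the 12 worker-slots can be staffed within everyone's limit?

Total capacity across all clerks is 3+2+2+1+2+2 = 12, and 12 slots are needed, so at most 12 can be filled.
An assignment achieving 11: Wed morning→Eriksen, Wed afternoon→Wu, Wed evening→Ivanova, Thu morning→Cho, Thu afternoon→Eriksen, Thu evening→Ekwueme, Fri morning→Wu+Ivanova, Fri afternoon→Wu, Fri evening→Ekwueme+Osei.
Loads: Wu 3/3, Ivanova 2/2, Ekwueme 2/2, Osei 1/1, Eriksen 2/2, Cho 1/2.

11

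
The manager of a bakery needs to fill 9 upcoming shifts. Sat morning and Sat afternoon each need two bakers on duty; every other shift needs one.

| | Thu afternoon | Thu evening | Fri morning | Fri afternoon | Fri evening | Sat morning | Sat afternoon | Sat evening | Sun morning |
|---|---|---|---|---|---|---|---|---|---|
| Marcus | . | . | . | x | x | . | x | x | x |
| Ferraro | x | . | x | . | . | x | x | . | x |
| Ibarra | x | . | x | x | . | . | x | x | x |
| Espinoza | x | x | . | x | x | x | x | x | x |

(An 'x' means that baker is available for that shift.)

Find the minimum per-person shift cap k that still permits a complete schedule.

3

With 4 bakers and 11 worker-slots to fill, someone must work at least ⌈11/4⌉ = 3 shifts, so k ≥ 3.
k = 3 works: Thu afternoon→Ferraro, Thu evening→Espinoza, Fri morning→Ferraro, Fri afternoon→Marcus, Fri evening→Marcus, Sat morning→Ferraro+Espinoza, Sat afternoon→Ibarra+Espinoza, Sat evening→Marcus, Sun morning→Ibarra.
Loads: Marcus 3, Ferraro 3, Ibarra 2, Espinoza 3 — all ≤ 3.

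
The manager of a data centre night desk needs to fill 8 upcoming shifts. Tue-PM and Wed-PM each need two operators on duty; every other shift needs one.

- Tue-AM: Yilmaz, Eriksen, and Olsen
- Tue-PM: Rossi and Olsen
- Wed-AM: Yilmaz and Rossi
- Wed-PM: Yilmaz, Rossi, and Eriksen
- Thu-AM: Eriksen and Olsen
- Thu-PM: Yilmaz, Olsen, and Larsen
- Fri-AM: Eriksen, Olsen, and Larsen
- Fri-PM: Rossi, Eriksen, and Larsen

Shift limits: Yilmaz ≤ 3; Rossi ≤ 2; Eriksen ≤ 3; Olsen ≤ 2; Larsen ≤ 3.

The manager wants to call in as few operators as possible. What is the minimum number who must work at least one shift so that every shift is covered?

10 slots to fill and no one can take more than 3, so at least ⌈10/3⌉ = 4 operators are needed.
Yilmaz, Rossi, Eriksen, and Olsen alone can cover everything: Tue-AM→Olsen, Tue-PM→Rossi+Olsen, Wed-AM→Yilmaz, Wed-PM→Yilmaz+Eriksen, Thu-AM→Eriksen, Thu-PM→Yilmaz, Fri-AM→Eriksen, Fri-PM→Rossi.

4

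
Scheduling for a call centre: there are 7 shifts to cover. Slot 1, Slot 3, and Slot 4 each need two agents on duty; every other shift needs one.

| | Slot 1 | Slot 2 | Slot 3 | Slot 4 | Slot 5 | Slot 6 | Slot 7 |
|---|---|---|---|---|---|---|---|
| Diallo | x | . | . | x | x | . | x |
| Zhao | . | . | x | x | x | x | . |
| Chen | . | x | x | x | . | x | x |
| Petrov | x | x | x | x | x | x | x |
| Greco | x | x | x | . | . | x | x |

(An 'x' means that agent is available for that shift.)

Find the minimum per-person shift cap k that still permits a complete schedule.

With 5 agents and 10 worker-slots to fill, someone must work at least ⌈10/5⌉ = 2 shifts, so k ≥ 2.
k = 2 works: Slot 1→Diallo+Petrov, Slot 2→Chen, Slot 3→Zhao+Greco, Slot 4→Chen+Petrov, Slot 5→Diallo, Slot 6→Zhao, Slot 7→Greco.
Loads: Diallo 2, Zhao 2, Chen 2, Petrov 2, Greco 2 — all ≤ 2.

2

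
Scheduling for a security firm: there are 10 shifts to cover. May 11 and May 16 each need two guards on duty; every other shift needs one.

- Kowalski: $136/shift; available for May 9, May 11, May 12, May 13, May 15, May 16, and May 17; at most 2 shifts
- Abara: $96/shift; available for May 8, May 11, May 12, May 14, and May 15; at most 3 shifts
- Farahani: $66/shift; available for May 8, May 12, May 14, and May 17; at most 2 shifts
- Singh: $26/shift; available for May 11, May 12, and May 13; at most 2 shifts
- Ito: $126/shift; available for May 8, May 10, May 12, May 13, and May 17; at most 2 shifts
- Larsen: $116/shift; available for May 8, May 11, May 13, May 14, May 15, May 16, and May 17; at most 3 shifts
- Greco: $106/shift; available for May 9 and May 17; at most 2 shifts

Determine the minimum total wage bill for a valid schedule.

$1062

May 10 can only be covered by Ito, so that assignment is forced.
May 16 can only be covered by Kowalski and Larsen, so that assignment is forced.
Picking the cheapest available guard for each shift independently would cost $952, but that ignores the shift limits.
An optimal schedule: May 8→Farahani, May 9→Greco, May 10→Ito, May 11→Singh+Abara, May 12→Abara, May 13→Singh, May 14→Farahani, May 15→Abara, May 16→Larsen+Kowalski, May 17→Greco.
Total: 66 + 106 + 126 + 26 + 96 + 96 + 26 + 66 + 96 + 116 + 136 + 106 = $1062.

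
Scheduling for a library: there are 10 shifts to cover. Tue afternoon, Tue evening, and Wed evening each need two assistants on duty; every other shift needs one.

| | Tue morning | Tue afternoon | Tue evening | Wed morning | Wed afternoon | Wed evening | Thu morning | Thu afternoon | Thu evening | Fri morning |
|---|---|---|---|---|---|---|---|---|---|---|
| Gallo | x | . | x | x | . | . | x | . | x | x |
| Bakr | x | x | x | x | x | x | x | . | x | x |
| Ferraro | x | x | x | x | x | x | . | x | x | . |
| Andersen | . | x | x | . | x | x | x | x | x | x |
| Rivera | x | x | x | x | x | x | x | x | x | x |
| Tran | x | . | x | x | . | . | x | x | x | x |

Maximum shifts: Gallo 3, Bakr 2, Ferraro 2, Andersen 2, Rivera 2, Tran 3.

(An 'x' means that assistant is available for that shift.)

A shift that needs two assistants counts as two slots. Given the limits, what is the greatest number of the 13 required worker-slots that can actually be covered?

13

Total capacity across all assistants is 3+2+2+2+2+3 = 14, and 13 slots are needed, so at most 13 can be filled.
An assignment achieving 13: Tue morning→Gallo, Tue afternoon→Bakr+Ferraro, Tue evening→Rivera+Tran, Wed morning→Gallo, Wed afternoon→Bakr, Wed evening→Ferraro+Andersen, Thu morning→Gallo, Thu afternoon→Andersen, Thu evening→Tran, Fri morning→Rivera.
Loads: Gallo 3/3, Bakr 2/2, Ferraro 2/2, Andersen 2/2, Rivera 2/2, Tran 2/3.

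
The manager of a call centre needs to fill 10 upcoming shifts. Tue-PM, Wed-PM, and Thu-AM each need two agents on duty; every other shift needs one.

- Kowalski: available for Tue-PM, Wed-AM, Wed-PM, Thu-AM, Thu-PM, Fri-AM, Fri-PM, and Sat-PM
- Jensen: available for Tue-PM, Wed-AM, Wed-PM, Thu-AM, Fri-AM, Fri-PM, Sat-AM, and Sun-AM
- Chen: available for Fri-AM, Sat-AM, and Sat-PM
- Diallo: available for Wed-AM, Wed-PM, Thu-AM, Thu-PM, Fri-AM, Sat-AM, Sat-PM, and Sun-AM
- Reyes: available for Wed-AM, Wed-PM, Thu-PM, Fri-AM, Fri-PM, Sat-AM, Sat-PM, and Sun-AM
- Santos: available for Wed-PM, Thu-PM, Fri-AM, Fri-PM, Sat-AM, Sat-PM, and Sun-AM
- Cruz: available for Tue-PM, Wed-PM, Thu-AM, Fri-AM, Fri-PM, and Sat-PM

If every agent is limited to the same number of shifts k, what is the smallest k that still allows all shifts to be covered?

With 7 agents and 13 worker-slots to fill, someone must work at least ⌈13/7⌉ = 2 shifts, so k ≥ 2.
k = 2 works: Tue-PM→Kowalski+Jensen, Wed-AM→Kowalski, Wed-PM→Santos+Cruz, Thu-AM→Diallo+Cruz, Thu-PM→Diallo, Fri-AM→Reyes, Fri-PM→Reyes, Sat-AM→Chen, Sat-PM→Chen, Sun-AM→Jensen.
Loads: Kowalski 2, Jensen 2, Chen 2, Diallo 2, Reyes 2, Santos 1, Cruz 2 — all ≤ 2.

2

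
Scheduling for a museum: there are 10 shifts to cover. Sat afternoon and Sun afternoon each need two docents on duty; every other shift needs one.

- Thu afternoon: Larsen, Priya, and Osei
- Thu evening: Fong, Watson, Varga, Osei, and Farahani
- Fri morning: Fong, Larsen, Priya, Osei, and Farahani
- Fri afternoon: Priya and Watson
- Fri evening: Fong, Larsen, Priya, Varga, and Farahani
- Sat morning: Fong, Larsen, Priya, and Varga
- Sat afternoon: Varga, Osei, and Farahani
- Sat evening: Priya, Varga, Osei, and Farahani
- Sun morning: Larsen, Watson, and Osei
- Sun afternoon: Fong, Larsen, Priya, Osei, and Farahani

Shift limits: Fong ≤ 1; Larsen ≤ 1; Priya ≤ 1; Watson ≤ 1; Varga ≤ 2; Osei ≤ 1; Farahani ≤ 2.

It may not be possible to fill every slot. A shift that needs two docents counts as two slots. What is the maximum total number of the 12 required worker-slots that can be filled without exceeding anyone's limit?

Total capacity across all docents is 1+1+1+1+2+1+2 = 9, and 12 slots are needed, so at most 9 can be filled.
An assignment achieving 9: Thu afternoon→Larsen, Thu evening→Farahani, Fri morning→Farahani, Fri afternoon→Priya, Sat morning→Fong, Sat afternoon→Varga+Osei, Sat evening→Varga, Sun morning→Watson.
Loads: Fong 1/1, Larsen 1/1, Priya 1/1, Watson 1/1, Varga 2/2, Osei 1/1, Farahani 2/2.

9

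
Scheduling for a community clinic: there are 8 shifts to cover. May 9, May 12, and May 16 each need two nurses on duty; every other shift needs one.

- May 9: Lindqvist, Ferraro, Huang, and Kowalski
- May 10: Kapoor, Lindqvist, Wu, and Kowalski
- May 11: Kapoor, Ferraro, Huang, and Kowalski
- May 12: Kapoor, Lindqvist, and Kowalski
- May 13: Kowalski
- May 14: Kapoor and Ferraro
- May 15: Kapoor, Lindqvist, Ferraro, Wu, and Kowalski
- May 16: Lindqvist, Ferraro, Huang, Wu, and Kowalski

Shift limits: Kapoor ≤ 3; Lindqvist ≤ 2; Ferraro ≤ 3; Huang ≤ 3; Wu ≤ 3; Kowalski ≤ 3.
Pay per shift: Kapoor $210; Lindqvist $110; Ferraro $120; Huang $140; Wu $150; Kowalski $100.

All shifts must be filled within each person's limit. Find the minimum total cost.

$1300

May 13 can only be covered by Kowalski, so that assignment is forced.
Picking the cheapest available nurse for each shift independently would cost $1150, but that ignores the shift limits.
An optimal schedule: May 9→Ferraro+Huang, May 10→Kowalski, May 11→Huang, May 12→Kowalski+Lindqvist, May 13→Kowalski, May 14→Ferraro, May 15→Lindqvist, May 16→Ferraro+Huang.
Total: 120 + 140 + 100 + 140 + 100 + 110 + 100 + 120 + 110 + 120 + 140 = $1300.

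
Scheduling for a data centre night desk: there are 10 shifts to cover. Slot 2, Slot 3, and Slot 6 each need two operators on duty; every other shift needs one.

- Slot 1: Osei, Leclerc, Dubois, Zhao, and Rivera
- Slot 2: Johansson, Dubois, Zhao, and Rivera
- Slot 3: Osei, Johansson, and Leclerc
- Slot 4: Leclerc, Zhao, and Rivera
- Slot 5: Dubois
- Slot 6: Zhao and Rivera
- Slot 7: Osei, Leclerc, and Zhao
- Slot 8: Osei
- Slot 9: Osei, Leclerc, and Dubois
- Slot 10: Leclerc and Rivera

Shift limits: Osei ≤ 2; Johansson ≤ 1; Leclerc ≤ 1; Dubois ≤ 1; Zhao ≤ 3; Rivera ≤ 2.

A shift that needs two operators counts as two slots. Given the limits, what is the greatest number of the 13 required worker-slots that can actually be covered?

10

Total capacity across all operators is 2+1+1+1+3+2 = 10, and 13 slots are needed, so at most 10 can be filled.
An assignment achieving 10: Slot 2→Rivera, Slot 3→Osei+Johansson, Slot 4→Zhao, Slot 5→Dubois, Slot 6→Zhao+Rivera, Slot 7→Zhao, Slot 8→Osei, Slot 10→Leclerc.
Loads: Osei 2/2, Johansson 1/1, Leclerc 1/1, Dubois 1/1, Zhao 3/3, Rivera 2/2.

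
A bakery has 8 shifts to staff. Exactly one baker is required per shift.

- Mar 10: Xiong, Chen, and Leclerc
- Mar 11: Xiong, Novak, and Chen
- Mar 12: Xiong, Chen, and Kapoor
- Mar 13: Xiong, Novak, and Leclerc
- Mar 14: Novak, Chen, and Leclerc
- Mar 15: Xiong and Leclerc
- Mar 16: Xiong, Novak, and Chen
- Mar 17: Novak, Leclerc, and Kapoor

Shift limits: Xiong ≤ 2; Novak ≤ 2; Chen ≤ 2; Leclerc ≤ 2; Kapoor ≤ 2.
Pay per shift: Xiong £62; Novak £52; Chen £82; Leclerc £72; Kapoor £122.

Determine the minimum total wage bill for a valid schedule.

£536

Picking the cheapest available baker for each shift independently would cost £446, but that ignores the shift limits.
An optimal schedule: Mar 10→Xiong, Mar 11→Novak, Mar 12→Chen, Mar 13→Novak, Mar 14→Leclerc, Mar 15→Xiong, Mar 16→Chen, Mar 17→Leclerc.
Total: 62 + 52 + 82 + 52 + 72 + 62 + 82 + 72 = £536.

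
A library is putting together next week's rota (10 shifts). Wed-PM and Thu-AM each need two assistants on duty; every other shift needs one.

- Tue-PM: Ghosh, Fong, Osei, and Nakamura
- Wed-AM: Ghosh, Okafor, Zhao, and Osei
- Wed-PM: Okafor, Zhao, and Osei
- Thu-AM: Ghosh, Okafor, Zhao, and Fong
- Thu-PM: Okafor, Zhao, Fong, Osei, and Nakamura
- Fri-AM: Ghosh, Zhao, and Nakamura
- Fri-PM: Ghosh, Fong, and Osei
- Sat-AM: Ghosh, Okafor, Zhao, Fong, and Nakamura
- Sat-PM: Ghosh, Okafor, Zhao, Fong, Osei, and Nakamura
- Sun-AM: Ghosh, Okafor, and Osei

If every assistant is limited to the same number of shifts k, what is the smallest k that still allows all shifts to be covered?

With 6 assistants and 12 worker-slots to fill, someone must work at least ⌈12/6⌉ = 2 shifts, so k ≥ 2.
k = 2 works: Tue-PM→Fong, Wed-AM→Osei, Wed-PM→Okafor+Zhao, Thu-AM→Zhao+Fong, Thu-PM→Osei, Fri-AM→Ghosh, Fri-PM→Ghosh, Sat-AM→Nakamura, Sat-PM→Nakamura, Sun-AM→Okafor.
Loads: Ghosh 2, Okafor 2, Zhao 2, Fong 2, Osei 2, Nakamura 2 — all ≤ 2.

2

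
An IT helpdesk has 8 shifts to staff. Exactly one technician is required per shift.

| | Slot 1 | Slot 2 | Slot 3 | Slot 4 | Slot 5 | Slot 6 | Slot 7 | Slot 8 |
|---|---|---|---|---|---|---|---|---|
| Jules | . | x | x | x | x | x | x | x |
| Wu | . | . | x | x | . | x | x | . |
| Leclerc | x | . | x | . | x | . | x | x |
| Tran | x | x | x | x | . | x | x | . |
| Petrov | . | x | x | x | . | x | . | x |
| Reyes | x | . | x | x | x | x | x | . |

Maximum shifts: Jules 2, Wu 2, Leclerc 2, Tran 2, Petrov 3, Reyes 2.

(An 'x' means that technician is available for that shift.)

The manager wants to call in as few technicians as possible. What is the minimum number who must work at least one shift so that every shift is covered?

4

8 slots to fill and no one can take more than 3, so at least ⌈8/3⌉ = 3 technicians are needed.
Any 3 technicians together have capacity at most 3+2+2 = 7 < 8 slots, so 3 can never suffice.
Jules, Wu, Leclerc, and Tran alone can cover everything: Slot 1→Leclerc, Slot 2→Jules, Slot 3→Tran, Slot 4→Wu, Slot 5→Jules, Slot 6→Wu, Slot 7→Tran, Slot 8→Leclerc.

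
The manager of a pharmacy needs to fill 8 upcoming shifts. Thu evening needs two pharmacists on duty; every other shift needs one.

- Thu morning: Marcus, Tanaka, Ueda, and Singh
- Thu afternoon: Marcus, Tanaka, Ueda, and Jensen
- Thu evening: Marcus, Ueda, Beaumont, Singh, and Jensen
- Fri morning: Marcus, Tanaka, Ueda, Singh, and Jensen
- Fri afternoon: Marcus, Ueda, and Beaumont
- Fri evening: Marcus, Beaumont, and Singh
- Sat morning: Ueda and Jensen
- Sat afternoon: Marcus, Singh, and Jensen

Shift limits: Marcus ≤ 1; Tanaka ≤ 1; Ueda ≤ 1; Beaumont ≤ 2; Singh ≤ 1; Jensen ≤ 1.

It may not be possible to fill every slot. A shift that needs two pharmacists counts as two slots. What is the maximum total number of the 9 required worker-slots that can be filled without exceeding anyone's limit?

7

Total capacity across all pharmacists is 1+1+1+2+1+1 = 7, and 9 slots are needed, so at most 7 can be filled.
An assignment achieving 7: Thu morning→Tanaka, Thu afternoon→Jensen, Thu evening→Beaumont, Fri afternoon→Marcus, Fri evening→Beaumont, Sat morning→Ueda, Sat afternoon→Singh.
Loads: Marcus 1/1, Tanaka 1/1, Ueda 1/1, Beaumont 2/2, Singh 1/1, Jensen 1/1.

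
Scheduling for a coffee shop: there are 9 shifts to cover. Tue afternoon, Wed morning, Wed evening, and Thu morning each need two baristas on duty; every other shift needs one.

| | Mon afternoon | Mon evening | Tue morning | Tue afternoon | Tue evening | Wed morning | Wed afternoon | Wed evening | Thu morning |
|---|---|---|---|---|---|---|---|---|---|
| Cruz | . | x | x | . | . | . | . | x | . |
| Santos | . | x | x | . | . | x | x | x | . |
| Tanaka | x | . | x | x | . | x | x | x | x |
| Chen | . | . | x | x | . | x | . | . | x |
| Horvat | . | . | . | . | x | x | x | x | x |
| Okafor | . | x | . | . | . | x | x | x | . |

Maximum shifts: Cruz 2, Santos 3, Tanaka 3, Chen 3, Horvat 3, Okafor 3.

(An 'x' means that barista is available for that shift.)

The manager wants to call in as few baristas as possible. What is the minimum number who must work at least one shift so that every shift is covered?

5

13 slots to fill and no one can take more than 3, so at least ⌈13/3⌉ = 5 baristas are needed.
Cruz, Santos, Tanaka, Chen, and Horvat alone can cover everything: Mon afternoon→Tanaka, Mon evening→Cruz, Tue morning→Cruz, Tue afternoon→Tanaka+Chen, Tue evening→Horvat, Wed morning→Santos+Chen, Wed afternoon→Santos, Wed evening→Santos+Horvat, Thu morning→Tanaka+Chen.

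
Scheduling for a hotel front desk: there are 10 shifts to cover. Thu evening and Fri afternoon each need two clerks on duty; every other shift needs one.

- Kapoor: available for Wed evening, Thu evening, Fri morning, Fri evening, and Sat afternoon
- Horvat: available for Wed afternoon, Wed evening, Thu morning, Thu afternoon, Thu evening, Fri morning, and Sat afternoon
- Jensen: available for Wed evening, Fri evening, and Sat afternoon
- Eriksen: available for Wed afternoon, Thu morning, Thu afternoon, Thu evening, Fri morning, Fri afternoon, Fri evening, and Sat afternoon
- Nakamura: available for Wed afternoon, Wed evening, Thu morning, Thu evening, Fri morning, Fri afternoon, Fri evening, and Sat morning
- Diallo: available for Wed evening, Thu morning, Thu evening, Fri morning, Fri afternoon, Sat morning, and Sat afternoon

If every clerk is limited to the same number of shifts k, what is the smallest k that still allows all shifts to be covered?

With 6 clerks and 12 worker-slots to fill, someone must work at least ⌈12/6⌉ = 2 shifts, so k ≥ 2.
k = 2 works: Wed afternoon→Horvat, Wed evening→Jensen, Thu morning→Eriksen, Thu afternoon→Horvat, Thu evening→Kapoor+Diallo, Fri morning→Diallo, Fri afternoon→Eriksen+Nakamura, Fri evening→Kapoor, Sat morning→Nakamura, Sat afternoon→Jensen.
Loads: Kapoor 2, Horvat 2, Jensen 2, Eriksen 2, Nakamura 2, Diallo 2 — all ≤ 2.

2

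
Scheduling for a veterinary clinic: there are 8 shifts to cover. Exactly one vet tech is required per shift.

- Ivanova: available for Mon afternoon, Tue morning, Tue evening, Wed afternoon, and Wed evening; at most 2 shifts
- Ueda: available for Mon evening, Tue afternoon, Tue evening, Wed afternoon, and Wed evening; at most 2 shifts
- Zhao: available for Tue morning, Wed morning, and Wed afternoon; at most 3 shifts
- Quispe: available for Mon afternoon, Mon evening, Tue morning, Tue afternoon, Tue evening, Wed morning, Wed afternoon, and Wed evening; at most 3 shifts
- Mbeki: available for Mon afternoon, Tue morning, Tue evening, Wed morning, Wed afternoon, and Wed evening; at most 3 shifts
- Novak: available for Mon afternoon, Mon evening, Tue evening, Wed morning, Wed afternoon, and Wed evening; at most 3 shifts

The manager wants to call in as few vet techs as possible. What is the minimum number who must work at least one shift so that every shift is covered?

3

8 slots to fill and no one can take more than 3, so at least ⌈8/3⌉ = 3 vet techs are needed.
Ivanova, Zhao, and Quispe alone can cover everything: Mon afternoon→Ivanova, Mon evening→Quispe, Tue morning→Zhao, Tue afternoon→Quispe, Tue evening→Ivanova, Wed morning→Zhao, Wed afternoon→Zhao, Wed evening→Quispe.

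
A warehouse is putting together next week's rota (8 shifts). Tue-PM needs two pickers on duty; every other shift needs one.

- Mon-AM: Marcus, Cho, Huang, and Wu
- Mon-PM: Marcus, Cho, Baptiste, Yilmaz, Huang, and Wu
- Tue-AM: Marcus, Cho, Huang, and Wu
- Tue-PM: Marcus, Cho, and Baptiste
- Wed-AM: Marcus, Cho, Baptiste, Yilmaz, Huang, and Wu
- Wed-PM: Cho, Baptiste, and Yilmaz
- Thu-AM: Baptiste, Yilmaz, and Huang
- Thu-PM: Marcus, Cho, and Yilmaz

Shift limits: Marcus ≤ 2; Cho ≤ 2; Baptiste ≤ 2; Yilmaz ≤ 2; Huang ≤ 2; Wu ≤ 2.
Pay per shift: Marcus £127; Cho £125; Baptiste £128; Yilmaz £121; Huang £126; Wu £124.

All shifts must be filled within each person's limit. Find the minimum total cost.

Picking the cheapest available picker for each shift independently would cost £1105, but that ignores the shift limits.
An optimal schedule: Mon-AM→Wu, Mon-PM→Huang, Tue-AM→Wu, Tue-PM→Cho+Marcus, Wed-AM→Huang, Wed-PM→Yilmaz, Thu-AM→Yilmaz, Thu-PM→Cho.
Total: 124 + 126 + 124 + 125 + 127 + 126 + 121 + 121 + 125 = £1119.

£1119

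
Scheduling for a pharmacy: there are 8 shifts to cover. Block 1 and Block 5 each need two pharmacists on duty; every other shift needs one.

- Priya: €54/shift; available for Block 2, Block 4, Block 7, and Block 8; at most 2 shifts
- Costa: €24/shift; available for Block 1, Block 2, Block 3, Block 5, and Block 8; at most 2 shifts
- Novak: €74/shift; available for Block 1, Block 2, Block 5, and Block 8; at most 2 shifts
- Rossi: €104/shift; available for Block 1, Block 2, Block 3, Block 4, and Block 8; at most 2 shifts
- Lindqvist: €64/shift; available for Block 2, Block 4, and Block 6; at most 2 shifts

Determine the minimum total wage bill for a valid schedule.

Block 5 can only be covered by Costa and Novak, so that assignment is forced.
Block 6 can only be covered by Lindqvist, so that assignment is forced.
Block 7 can only be covered by Priya, so that assignment is forced.
Picking the cheapest available pharmacist for each shift independently would cost €440, but that ignores the shift limits.
An optimal schedule: Block 1→Novak+Rossi, Block 2→Lindqvist, Block 3→Costa, Block 4→Priya, Block 5→Costa+Novak, Block 6→Lindqvist, Block 7→Priya, Block 8→Rossi.
Total: 74 + 104 + 64 + 24 + 54 + 24 + 74 + 64 + 54 + 104 = €640.

€640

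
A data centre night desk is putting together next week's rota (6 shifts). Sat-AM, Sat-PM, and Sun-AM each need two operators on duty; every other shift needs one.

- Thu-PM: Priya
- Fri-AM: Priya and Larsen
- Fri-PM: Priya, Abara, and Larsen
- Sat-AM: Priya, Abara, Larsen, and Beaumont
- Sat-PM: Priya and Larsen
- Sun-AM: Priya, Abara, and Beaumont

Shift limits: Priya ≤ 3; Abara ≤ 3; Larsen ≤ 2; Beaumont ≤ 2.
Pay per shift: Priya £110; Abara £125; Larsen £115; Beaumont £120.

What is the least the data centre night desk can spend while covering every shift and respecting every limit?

Thu-PM can only be covered by Priya, so that assignment is forced.
Sat-PM can only be covered by Priya and Larsen, so that assignment is forced.
Picking the cheapest available operator for each shift independently would cost £1010, but that ignores the shift limits.
An optimal schedule: Thu-PM→Priya, Fri-AM→Priya, Fri-PM→Larsen, Sat-AM→Beaumont+Abara, Sat-PM→Priya+Larsen, Sun-AM→Beaumont+Abara.
Total: 110 + 110 + 115 + 120 + 125 + 110 + 115 + 120 + 125 = £1050.

£1050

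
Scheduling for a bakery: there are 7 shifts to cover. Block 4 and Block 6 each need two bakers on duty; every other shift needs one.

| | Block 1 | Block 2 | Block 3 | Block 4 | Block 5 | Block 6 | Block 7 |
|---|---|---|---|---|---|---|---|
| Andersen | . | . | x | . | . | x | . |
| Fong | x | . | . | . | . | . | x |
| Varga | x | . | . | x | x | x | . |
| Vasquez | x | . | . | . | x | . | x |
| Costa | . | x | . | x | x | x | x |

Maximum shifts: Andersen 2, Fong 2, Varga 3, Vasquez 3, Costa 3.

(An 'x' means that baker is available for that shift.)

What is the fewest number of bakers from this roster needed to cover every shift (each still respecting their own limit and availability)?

9 slots to fill and no one can take more than 3, so at least ⌈9/3⌉ = 3 bakers are needed.
No set of 3 bakers can cover every shift (each such set leaves at least one shift with no one available or exceeds a cap).
Andersen, Fong, Varga, and Costa alone can cover everything: Block 1→Fong, Block 2→Costa, Block 3→Andersen, Block 4→Varga+Costa, Block 5→Varga, Block 6→Andersen+Varga, Block 7→Fong.

4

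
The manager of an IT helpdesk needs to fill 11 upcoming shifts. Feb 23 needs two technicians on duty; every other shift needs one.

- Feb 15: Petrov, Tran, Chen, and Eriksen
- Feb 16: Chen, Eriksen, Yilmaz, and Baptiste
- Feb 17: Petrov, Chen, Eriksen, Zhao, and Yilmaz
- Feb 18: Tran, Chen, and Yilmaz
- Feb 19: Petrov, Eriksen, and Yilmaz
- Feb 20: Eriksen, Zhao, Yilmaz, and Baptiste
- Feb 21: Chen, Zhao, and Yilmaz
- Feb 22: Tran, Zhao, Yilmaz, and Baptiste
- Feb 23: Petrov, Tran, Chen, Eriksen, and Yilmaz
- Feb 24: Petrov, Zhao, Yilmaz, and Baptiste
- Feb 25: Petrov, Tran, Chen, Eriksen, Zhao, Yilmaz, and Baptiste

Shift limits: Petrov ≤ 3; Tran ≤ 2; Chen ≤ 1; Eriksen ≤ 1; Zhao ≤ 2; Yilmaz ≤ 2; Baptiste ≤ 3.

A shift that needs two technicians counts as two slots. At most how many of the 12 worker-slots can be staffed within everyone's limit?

12

Total capacity across all technicians is 3+2+1+1+2+2+3 = 14, and 12 slots are needed, so at most 12 can be filled.
An assignment achieving 12: Feb 15→Petrov, Feb 16→Eriksen, Feb 17→Yilmaz, Feb 18→Tran, Feb 19→Petrov, Feb 20→Zhao, Feb 21→Chen, Feb 22→Tran, Feb 23→Petrov+Yilmaz, Feb 24→Zhao, Feb 25→Baptiste.
Loads: Petrov 3/3, Tran 2/2, Chen 1/1, Eriksen 1/1, Zhao 2/2, Yilmaz 2/2, Baptiste 1/3.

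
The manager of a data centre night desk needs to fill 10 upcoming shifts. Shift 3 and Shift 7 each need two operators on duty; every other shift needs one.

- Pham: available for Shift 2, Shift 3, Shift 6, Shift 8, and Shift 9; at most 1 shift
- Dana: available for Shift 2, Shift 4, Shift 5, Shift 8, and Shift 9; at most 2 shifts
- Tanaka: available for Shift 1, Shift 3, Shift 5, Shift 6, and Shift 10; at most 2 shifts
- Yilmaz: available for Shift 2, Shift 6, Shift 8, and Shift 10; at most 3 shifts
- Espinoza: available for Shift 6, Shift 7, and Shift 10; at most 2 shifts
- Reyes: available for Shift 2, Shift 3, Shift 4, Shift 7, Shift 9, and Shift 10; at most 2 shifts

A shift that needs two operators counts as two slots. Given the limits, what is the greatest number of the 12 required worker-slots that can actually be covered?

Total capacity across all operators is 1+2+2+3+2+2 = 12, and 12 slots are needed, so at most 12 can be filled.
An assignment achieving 12: Shift 1→Tanaka, Shift 2→Yilmaz, Shift 3→Pham+Tanaka, Shift 4→Dana, Shift 5→Dana, Shift 6→Yilmaz, Shift 7→Espinoza+Reyes, Shift 8→Yilmaz, Shift 9→Reyes, Shift 10→Espinoza.
Loads: Pham 1/1, Dana 2/2, Tanaka 2/2, Yilmaz 3/3, Espinoza 2/2, Reyes 2/2.

12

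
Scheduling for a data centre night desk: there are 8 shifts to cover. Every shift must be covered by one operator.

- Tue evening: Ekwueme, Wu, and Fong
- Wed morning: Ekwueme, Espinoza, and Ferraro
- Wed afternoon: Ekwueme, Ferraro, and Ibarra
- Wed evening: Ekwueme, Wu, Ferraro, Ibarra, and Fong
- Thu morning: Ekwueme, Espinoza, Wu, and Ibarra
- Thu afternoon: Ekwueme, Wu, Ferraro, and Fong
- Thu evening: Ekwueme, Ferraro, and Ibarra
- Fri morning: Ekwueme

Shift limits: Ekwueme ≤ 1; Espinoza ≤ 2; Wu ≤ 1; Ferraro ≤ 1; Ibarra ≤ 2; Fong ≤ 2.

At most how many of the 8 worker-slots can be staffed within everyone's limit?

Total capacity across all operators is 1+2+1+1+2+2 = 9, and 8 slots are needed, so at most 8 can be filled.
An assignment achieving 8: Tue evening→Wu, Wed morning→Espinoza, Wed afternoon→Ferraro, Wed evening→Ibarra, Thu morning→Espinoza, Thu afternoon→Fong, Thu evening→Ibarra, Fri morning→Ekwueme.
Loads: Ekwueme 1/1, Espinoza 2/2, Wu 1/1, Ferraro 1/1, Ibarra 2/2, Fong 1/2.

8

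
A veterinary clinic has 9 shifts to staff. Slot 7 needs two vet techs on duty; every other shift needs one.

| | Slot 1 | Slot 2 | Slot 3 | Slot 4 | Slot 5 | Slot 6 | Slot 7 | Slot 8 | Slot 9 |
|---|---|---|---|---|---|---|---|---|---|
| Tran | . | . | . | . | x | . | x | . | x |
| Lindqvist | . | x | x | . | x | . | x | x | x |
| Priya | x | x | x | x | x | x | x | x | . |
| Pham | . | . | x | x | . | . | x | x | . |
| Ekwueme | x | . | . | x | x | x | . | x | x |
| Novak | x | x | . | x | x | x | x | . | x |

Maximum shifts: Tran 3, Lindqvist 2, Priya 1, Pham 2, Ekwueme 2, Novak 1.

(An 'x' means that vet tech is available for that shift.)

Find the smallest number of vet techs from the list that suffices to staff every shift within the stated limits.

5

10 slots to fill and no one can take more than 3, so at least ⌈10/3⌉ = 4 vet techs are needed.
Any 4 vet techs together have capacity at most 3+2+2+2 = 9 < 10 slots, so 4 can never suffice.
Tran, Lindqvist, Priya, Pham, and Ekwueme alone can cover everything: Slot 1→Priya, Slot 2→Lindqvist, Slot 3→Lindqvist, Slot 4→Pham, Slot 5→Tran, Slot 6→Ekwueme, Slot 7→Tran+Pham, Slot 8→Ekwueme, Slot 9→Tran.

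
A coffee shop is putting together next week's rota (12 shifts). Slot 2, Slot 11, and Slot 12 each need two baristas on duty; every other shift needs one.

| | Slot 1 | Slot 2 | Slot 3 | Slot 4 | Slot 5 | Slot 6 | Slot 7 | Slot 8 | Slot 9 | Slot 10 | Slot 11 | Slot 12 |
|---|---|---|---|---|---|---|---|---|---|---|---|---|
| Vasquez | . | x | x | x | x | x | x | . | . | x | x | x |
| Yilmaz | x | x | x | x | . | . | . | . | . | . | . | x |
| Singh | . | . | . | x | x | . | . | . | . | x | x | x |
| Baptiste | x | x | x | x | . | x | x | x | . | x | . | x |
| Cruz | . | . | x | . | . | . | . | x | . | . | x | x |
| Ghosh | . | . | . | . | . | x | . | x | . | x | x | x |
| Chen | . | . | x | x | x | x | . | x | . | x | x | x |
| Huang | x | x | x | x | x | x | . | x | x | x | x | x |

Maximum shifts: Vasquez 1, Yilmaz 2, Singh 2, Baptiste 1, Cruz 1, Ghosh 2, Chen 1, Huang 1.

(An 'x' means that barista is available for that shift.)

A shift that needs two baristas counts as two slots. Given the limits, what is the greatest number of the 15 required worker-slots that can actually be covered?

Total capacity across all baristas is 1+2+2+1+1+2+1+1 = 11, and 15 slots are needed, so at most 11 can be filled.
An assignment achieving 11: Slot 1→Yilmaz, Slot 2→Yilmaz+Baptiste, Slot 3→Chen, Slot 4→Singh, Slot 5→Singh, Slot 6→Ghosh, Slot 7→Vasquez, Slot 8→Cruz, Slot 9→Huang, Slot 10→Ghosh.
Loads: Vasquez 1/1, Yilmaz 2/2, Singh 2/2, Baptiste 1/1, Cruz 1/1, Ghosh 2/2, Chen 1/1, Huang 1/1.

11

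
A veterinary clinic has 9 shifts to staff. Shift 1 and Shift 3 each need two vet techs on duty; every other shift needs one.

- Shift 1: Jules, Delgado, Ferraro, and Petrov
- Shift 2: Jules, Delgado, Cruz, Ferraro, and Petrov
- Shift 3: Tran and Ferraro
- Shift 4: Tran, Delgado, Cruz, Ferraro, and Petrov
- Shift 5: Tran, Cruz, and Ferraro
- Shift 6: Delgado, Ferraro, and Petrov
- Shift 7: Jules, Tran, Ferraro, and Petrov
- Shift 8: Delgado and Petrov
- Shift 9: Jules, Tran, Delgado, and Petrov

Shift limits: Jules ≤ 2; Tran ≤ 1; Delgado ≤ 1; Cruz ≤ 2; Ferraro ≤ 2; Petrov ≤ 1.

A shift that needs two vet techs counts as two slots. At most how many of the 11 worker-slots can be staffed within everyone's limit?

9

Total capacity across all vet techs is 2+1+1+2+2+1 = 9, and 11 slots are needed, so at most 9 can be filled.
An assignment achieving 9: Shift 1→Jules+Petrov, Shift 2→Cruz, Shift 3→Tran+Ferraro, Shift 5→Cruz, Shift 6→Ferraro, Shift 7→Jules, Shift 8→Delgado.
Loads: Jules 2/2, Tran 1/1, Delgado 1/1, Cruz 2/2, Ferraro 2/2, Petrov 1/1.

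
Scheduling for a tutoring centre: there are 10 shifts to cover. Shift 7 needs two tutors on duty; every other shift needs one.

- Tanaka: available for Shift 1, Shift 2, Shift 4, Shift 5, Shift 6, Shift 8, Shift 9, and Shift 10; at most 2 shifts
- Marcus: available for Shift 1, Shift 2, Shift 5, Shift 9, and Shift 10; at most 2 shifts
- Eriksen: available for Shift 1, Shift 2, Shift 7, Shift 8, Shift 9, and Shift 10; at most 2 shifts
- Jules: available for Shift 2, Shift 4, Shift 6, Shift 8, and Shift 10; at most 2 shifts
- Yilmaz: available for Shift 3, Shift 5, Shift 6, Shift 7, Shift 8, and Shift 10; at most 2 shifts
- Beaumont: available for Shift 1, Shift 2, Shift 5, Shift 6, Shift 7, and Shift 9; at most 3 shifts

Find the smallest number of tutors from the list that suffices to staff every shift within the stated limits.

11 slots to fill and no one can take more than 3, so at least ⌈11/3⌉ = 4 tutors are needed.
Any 4 tutors together have capacity at most 3+2+2+2 = 9 < 11 slots, so 4 can never suffice.
Tanaka, Marcus, Eriksen, Yilmaz, and Beaumont alone can cover everything: Shift 1→Marcus, Shift 2→Beaumont, Shift 3→Yilmaz, Shift 4→Tanaka, Shift 5→Beaumont, Shift 6→Tanaka, Shift 7→Eriksen+Yilmaz, Shift 8→Eriksen, Shift 9→Beaumont, Shift 10→Marcus.

5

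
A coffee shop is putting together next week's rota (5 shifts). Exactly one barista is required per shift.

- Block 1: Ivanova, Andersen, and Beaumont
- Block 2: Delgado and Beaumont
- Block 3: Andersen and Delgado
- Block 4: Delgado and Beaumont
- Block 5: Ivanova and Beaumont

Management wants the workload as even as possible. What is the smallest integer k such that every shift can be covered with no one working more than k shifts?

2

With 4 baristas and 5 worker-slots to fill, someone must work at least ⌈5/4⌉ = 2 shifts, so k ≥ 2.
k = 2 works: Block 1→Ivanova, Block 2→Delgado, Block 3→Andersen, Block 4→Delgado, Block 5→Ivanova.
Loads: Ivanova 2, Andersen 1, Delgado 2, Beaumont 0 — all ≤ 2.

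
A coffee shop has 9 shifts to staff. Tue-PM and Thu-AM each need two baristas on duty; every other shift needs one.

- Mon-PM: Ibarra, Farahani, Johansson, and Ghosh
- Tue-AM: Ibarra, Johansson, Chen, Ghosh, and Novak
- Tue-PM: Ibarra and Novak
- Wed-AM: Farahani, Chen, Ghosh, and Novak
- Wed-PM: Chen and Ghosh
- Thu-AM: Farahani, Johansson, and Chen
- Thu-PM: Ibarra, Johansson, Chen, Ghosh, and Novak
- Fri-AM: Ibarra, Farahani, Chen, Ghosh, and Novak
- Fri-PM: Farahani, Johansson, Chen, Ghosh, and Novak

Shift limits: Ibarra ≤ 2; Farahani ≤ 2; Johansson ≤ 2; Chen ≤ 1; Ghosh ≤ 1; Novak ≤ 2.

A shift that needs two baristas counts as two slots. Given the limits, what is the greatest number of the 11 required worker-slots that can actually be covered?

10

Total capacity across all baristas is 2+2+2+1+1+2 = 10, and 11 slots are needed, so at most 10 can be filled.
An assignment achieving 10: Mon-PM→Ibarra, Tue-AM→Johansson, Tue-PM→Ibarra+Novak, Wed-AM→Farahani, Wed-PM→Chen, Thu-AM→Farahani+Johansson, Thu-PM→Ghosh, Fri-AM→Novak.
Loads: Ibarra 2/2, Farahani 2/2, Johansson 2/2, Chen 1/1, Ghosh 1/1, Novak 2/2.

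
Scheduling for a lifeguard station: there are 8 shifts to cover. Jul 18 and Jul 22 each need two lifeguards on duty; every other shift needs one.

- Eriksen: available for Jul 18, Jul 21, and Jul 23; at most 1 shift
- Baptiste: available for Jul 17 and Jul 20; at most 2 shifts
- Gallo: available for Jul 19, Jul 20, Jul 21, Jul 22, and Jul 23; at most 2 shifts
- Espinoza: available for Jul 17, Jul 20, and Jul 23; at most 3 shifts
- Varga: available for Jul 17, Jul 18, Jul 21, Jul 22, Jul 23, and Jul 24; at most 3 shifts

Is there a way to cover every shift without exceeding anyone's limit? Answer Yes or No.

Total capacity is 11 and 10 slots are needed, so capacity alone doesn't rule it out.
Shifts {Jul 18, Jul 19, Jul 21, Jul 22, Jul 24} need 7 worker-slots in total, but the lifeguards available for any of those shifts (Eriksen, Gallo, and Varga) can supply at most 6 among them. So no valid schedule exists.

No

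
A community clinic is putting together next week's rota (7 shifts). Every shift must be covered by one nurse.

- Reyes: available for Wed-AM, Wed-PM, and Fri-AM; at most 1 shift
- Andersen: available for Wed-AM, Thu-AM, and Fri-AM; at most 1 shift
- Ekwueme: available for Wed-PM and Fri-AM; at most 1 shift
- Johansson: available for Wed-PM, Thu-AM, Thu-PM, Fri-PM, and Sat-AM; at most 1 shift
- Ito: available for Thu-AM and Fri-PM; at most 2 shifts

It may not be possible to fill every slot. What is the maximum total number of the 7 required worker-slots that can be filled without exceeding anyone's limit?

Total capacity across all nurses is 1+1+1+1+2 = 6, and 7 slots are needed, so at most 6 can be filled.
An assignment achieving 6: Wed-AM→Reyes, Wed-PM→Ekwueme, Thu-AM→Ito, Thu-PM→Johansson, Fri-AM→Andersen, Fri-PM→Ito.
Loads: Reyes 1/1, Andersen 1/1, Ekwueme 1/1, Johansson 1/1, Ito 2/2.

6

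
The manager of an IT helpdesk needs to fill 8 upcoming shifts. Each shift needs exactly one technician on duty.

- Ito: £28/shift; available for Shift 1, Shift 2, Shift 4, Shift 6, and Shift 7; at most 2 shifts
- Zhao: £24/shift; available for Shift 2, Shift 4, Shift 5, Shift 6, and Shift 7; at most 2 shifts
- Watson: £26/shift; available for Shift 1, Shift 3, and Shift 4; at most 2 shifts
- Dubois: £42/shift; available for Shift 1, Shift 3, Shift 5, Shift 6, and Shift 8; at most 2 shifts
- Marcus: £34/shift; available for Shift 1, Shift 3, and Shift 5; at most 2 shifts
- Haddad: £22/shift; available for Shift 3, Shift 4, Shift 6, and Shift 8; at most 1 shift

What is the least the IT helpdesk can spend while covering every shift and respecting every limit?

£212

Picking the cheapest available technician for each shift independently would cost £186, but that ignores the shift limits.
An optimal schedule: Shift 1→Watson, Shift 2→Zhao, Shift 3→Watson, Shift 4→Ito, Shift 5→Marcus, Shift 6→Ito, Shift 7→Zhao, Shift 8→Haddad.
Total: 26 + 24 + 26 + 28 + 34 + 28 + 24 + 22 = £212.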